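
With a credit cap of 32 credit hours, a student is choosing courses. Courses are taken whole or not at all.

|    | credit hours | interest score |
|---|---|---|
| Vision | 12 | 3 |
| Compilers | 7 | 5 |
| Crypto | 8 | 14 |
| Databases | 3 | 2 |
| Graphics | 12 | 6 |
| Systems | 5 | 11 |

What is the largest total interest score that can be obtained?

36

This is an integer program with binary decision variables.
Take Compilers, Crypto, Graphics, and Systems: credit hours 7 + 8 + 12 + 5 = 32 ≤ 32, interest score 5 + 14 + 6 + 11 = 36.
No other feasible combination does better.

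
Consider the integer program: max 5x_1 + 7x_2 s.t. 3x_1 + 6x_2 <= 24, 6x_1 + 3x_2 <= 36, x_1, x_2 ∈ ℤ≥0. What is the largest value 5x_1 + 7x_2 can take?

Relaxing integrality, the LP optimum is 36.00 at (x_1,x_2) = (5.33, 1.33), which is not an integer point.
(x_1,x_2)=(4,2): 3·4+6·2=24≤24, 6·4+3·2=30≤36, objective 34.
(x_1,x_2)=(5,1): 3·5+6·1=21≤24, 6·5+3·1=33≤36, objective 32.
(x_1,x_2)=(6,0): 3·6+6·0=18≤24, 6·6+3·0=36≤36, objective 30.
(x_1,x_2)=(3,2): 3·3+6·2=21≤24, 6·3+3·2=24≤36, objective 29.
Maximum is 34 at (x_1,x_2)=(4,2).

34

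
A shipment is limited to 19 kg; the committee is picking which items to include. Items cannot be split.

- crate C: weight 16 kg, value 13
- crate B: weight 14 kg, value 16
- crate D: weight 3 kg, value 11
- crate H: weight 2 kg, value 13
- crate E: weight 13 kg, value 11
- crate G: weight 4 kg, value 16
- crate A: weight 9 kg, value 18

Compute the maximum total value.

This is a 0-1 knapsack instance.
crate D + crate H + crate G + crate A: weight 3 + 2 + 4 + 9 = 18 ≤ 19, value 11 + 13 + 16 + 18 = 58.
crate D + crate G + crate A: weight 3 + 4 + 9 = 16 ≤ 19, value 11 + 16 + 18 = 45.
crate H + crate G + crate A: weight 2 + 4 + 9 = 15 ≤ 19, value 13 + 16 + 18 = 47.
Best is crate D, crate H, crate G, and crate A with total value 58.

58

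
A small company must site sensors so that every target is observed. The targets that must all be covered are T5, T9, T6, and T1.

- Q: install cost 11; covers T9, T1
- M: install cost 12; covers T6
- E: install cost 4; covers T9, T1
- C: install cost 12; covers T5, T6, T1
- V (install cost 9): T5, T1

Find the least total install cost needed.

16

Choose E and C: together they cover T5, T9, T6, T1 — every target.
Total install cost: 4 + 12 = 16.
No cover costs less than 16.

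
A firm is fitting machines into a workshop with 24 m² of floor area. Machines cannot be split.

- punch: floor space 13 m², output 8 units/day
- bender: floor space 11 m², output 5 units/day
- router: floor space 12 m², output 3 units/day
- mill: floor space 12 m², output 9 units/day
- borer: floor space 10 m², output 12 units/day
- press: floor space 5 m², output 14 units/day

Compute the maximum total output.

26

This is a 0-1 knapsack instance.
Take borer and press: floor space 10 + 5 = 15 ≤ 24, output 12 + 14 = 26.
No other feasible combination does better.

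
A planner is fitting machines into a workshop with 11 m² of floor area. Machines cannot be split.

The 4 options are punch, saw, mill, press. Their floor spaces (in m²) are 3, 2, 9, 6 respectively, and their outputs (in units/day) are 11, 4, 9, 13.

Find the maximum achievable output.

28

punch + saw + press: floor space 3 + 2 + 6 = 11 ≤ 11, output 11 + 4 + 13 = 28.
punch + press: floor space 3 + 6 = 9 ≤ 11, output 11 + 13 = 24.
saw + press: floor space 2 + 6 = 8 ≤ 11, output 4 + 13 = 17.
Best is punch, saw, and press with total output 28.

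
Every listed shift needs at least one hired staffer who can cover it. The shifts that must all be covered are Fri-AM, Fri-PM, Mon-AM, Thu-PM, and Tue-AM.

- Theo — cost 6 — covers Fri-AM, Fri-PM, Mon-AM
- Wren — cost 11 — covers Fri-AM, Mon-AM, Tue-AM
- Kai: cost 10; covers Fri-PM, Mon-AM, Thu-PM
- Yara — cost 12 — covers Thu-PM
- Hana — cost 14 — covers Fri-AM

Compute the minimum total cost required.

Choose Wren and Kai: together they cover Fri-AM, Fri-PM, Mon-AM, Thu-PM, Tue-AM — every shift.
Total cost: 11 + 10 = 21.

21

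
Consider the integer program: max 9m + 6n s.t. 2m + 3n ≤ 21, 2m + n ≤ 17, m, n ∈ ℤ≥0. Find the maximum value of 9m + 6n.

(m,n)=(8,1): 2·8+3·1=19≤21, 2·8+1·1=17≤17, objective 78.
(m,n)=(7,2): 2·7+3·2=20≤21, 2·7+1·2=16≤17, objective 75.
The best lattice point is (8,1), giving 78.

78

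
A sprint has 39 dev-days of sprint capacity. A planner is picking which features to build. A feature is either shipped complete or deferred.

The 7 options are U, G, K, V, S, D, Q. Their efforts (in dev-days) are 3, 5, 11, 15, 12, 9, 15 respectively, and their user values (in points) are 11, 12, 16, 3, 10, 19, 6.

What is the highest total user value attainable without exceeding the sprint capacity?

58

Allowing fractional choices, the relaxed optimum would be about 67.2, but features are indivisible.
G + K + S + D: effort 5 + 11 + 12 + 9 = 37 ≤ 39, user value 12 + 16 + 10 + 19 = 57.
U + K + S + D: effort 3 + 11 + 12 + 9 = 35 ≤ 39, user value 11 + 16 + 10 + 19 = 56.
U + G + K + D: effort 3 + 5 + 11 + 9 = 28 ≤ 39, user value 11 + 12 + 16 + 19 = 58.
Best is U, G, K, and D with total user value 58.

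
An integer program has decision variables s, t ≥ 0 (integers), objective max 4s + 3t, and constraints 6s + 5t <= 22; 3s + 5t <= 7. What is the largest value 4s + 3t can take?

The continuous relaxation peaks at (2.33, 0) with value 9.33; rounding to a feasible lattice point costs some objective.
(s,t)=(2,0): 6·2+5·0=12≤22, 3·2+5·0=6≤7, objective 8.
(s,t)=(1,0): 6·1+5·0=6≤22, 3·1+5·0=3≤7, objective 4.
The best lattice point is (2,0), giving 8.

8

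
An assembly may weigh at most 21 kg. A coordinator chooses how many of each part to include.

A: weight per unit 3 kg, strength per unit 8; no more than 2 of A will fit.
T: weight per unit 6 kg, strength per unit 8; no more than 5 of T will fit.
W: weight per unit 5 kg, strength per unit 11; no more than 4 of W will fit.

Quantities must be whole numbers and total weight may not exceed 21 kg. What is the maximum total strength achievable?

49

2×A and 3×W: weight 21 ≤ 21, strength 2·8 + 3·11 = 49.
4×W: weight 20 ≤ 21, strength 4·11 = 44.
Best is 49.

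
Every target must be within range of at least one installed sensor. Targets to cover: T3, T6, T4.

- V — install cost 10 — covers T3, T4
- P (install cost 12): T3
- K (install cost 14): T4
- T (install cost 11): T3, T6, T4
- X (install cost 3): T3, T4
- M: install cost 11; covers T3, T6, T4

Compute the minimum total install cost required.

The greedy cost-per-new-target heuristic would pick X and T for 14, but a cheaper cover exists.
T alone covers T3, T6, T4 — every target.
Total install cost: 11.
No cover costs less than 11.

11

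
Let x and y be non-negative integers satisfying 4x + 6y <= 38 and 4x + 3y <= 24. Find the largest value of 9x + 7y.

The continuous relaxation peaks at (2.5, 4.67) with value 55.17; rounding to a feasible lattice point costs some objective.
(x,y)=(3,4): 4·3+6·4=36≤38, 4·3+3·4=24≤24, objective 55.
(x,y)=(2,5): 4·2+6·5=38≤38, 4·2+3·5=23≤24, objective 53.
The best lattice point is (3,4), giving 55.

55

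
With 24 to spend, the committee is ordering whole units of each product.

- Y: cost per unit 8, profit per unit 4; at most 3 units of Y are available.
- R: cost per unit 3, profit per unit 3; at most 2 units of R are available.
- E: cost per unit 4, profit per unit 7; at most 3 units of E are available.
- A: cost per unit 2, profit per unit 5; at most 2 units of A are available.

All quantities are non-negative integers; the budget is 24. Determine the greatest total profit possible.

This is a bounded integer knapsack.
Take 2×R, 3×E, and 2×A: cost 22 ≤ 24, profit 2·3 + 3·7 + 2·5 = 37.
A has the best ratio (5/2) and is taken to its limit of 2; remaining capacity is filled optimally with the others.

37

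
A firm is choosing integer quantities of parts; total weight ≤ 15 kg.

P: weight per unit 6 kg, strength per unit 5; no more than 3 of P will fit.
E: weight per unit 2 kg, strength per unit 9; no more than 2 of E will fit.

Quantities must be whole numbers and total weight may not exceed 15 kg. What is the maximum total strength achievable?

23

1×P and 2×E: weight 10 ≤ 15, strength 1·5 + 2·9 = 23.
2×P and 1×E: weight 14 ≤ 15, strength 2·5 + 1·9 = 19.
Best is 23.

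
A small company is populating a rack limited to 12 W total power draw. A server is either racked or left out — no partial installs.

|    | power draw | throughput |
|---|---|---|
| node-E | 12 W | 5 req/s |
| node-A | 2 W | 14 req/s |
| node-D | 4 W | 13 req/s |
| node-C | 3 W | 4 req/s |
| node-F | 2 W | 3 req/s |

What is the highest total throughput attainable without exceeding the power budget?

34

This is a 0-1 knapsack instance.
node-A + node-D + node-C + node-F: power draw 2 + 4 + 3 + 2 = 11 ≤ 12, throughput 14 + 13 + 4 + 3 = 34.
node-A + node-D + node-C: power draw 2 + 4 + 3 = 9 ≤ 12, throughput 14 + 13 + 4 = 31.
node-A + node-D + node-F: power draw 2 + 4 + 2 = 8 ≤ 12, throughput 14 + 13 + 3 = 30.
Best is node-A, node-D, node-C, and node-F with total throughput 34.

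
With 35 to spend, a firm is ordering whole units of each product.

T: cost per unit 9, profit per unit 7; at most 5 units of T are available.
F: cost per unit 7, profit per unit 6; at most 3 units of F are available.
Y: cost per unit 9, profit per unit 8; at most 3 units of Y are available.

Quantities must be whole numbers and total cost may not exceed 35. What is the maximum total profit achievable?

30

This is a bounded integer knapsack.
Y has the best ratio (8/9); taking only Y gives at most 3×8 = 24 (stopped by the cost limit).
Mixing does better — 1×F and 3×Y: cost 34 ≤ 35, profit 1·6 + 3·8 = 30.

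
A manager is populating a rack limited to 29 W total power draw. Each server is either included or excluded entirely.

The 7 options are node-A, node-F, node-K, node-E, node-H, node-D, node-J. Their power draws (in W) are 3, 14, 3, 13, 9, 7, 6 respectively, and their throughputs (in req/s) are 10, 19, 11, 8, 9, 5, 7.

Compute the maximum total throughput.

49

This is an integer program with binary decision variables.
Allowing fractional choices, the relaxed optimum would be about 50.0, but servers are indivisible.
node-A + node-F + node-K + node-H: power draw 3 + 14 + 3 + 9 = 29 ≤ 29, throughput 10 + 19 + 11 + 9 = 49.
node-A + node-F + node-K + node-J: power draw 3 + 14 + 3 + 6 = 26 ≤ 29, throughput 10 + 19 + 11 + 7 = 47.
Best is node-A, node-F, node-K, and node-H with total throughput 49.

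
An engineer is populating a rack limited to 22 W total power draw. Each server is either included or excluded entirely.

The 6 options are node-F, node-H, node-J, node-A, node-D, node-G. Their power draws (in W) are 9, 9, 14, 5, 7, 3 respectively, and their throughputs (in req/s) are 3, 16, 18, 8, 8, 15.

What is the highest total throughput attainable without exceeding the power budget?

Take node-J, node-A, and node-G: power draw 14 + 5 + 3 = 22 ≤ 22, throughput 18 + 8 + 15 = 41.
No other feasible combination does better.

41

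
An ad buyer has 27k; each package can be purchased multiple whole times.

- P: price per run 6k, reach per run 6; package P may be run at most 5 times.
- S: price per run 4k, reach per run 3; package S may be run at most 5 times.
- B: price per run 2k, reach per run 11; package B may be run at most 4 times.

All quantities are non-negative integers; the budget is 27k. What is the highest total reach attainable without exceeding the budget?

This is a bounded integer knapsack.
3×P and 4×B: price 26 ≤ 27, reach 3·6 + 4·11 = 62.
1×P, 3×S, and 4×B: price 26 ≤ 27, reach 1·6 + 3·3 + 4·11 = 59.
Best is 62.

62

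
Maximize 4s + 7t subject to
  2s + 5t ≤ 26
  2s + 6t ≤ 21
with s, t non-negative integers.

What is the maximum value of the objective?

Relaxing integrality, the LP optimum is 42.00 at (s,t) = (10.5, 0), which is not an integer point.
(s,t)=(10,0): 2·10+5·0=20≤26, 2·10+6·0=20≤21, objective 40.
(s,t)=(9,0): 2·9+5·0=18≤26, 2·9+6·0=18≤21, objective 36.
No feasible integer point exceeds 40.

40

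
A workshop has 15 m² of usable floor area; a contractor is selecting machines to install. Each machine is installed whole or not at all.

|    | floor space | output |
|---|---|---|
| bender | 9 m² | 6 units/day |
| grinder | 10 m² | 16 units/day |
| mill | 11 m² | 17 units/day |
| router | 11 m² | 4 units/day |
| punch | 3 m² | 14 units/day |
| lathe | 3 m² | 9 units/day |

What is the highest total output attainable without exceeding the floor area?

Allowing fractional choices, the relaxed optimum would be about 37.4, but machines are indivisible.
bender + punch + lathe: floor space 9 + 3 + 3 = 15 ≤ 15, output 6 + 14 + 9 = 29.
mill + punch: floor space 11 + 3 = 14 ≤ 15, output 17 + 14 = 31.
grinder + punch: floor space 10 + 3 = 13 ≤ 15, output 16 + 14 = 30.
Best is mill and punch with total output 31.

31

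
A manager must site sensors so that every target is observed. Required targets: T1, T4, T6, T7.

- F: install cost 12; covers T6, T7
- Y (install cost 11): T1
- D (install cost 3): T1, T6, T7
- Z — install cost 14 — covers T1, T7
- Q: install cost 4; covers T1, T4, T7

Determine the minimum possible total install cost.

7

This is a weighted set-cover instance.
Choose D and Q: together they cover T1, T4, T6, T7 — every target.
Total install cost: 3 + 4 = 7.
No cover costs less than 7.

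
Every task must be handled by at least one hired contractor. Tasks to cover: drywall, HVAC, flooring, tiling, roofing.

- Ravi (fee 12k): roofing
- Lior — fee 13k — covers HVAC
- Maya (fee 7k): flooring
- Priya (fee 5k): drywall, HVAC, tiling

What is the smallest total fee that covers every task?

24

Choose Ravi, Maya, and Priya: together they cover drywall, HVAC, flooring, tiling, roofing — every task.
Total fee: 12 + 7 + 5 = 24.
No cover costs less than 24.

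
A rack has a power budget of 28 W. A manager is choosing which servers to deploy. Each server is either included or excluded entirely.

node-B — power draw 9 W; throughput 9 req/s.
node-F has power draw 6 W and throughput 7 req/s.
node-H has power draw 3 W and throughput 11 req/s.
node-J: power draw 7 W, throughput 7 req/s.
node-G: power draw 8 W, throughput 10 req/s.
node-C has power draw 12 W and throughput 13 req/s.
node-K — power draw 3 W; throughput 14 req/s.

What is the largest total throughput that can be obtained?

This is a 0-1 knapsack instance.
Take node-F, node-H, node-J, node-G, and node-K: power draw 6 + 3 + 7 + 8 + 3 = 27 ≤ 28, throughput 7 + 11 + 7 + 10 + 14 = 49.
No other feasible combination does better.

49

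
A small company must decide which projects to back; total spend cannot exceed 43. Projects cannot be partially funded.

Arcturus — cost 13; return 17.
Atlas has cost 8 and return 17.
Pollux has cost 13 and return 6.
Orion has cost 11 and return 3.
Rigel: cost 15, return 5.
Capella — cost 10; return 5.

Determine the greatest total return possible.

42

This is a 0-1 knapsack instance.
Allowing fractional choices, the relaxed optimum would be about 44.5, but projects are indivisible.
Arcturus + Atlas + Orion + Capella: cost 13 + 8 + 11 + 10 = 42 ≤ 43, return 17 + 17 + 3 + 5 = 42.
Arcturus + Atlas + Pollux: cost 13 + 8 + 13 = 34 ≤ 43, return 17 + 17 + 6 = 40.
Best is Arcturus, Atlas, Orion, and Capella with total return 42.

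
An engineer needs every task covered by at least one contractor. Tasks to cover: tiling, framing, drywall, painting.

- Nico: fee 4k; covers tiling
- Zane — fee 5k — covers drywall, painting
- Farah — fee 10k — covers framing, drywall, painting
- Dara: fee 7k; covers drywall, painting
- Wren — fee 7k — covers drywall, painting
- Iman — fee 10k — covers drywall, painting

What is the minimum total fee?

14

Choose Nico and Farah: together they cover tiling, framing, drywall, painting — every task.
Total fee: 4 + 10 = 14.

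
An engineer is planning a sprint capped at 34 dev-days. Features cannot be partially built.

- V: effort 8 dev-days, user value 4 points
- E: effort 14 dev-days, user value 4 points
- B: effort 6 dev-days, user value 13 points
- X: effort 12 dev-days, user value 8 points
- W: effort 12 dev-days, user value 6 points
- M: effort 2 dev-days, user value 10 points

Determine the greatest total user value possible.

V + B + X + M: effort 8 + 6 + 12 + 2 = 28 ≤ 34, user value 4 + 13 + 8 + 10 = 35.
B + X + W + M: effort 6 + 12 + 12 + 2 = 32 ≤ 34, user value 13 + 8 + 6 + 10 = 37.
E + B + X + M: effort 14 + 6 + 12 + 2 = 34 ≤ 34, user value 4 + 13 + 8 + 10 = 35.
Best is B, X, W, and M with total user value 37.

37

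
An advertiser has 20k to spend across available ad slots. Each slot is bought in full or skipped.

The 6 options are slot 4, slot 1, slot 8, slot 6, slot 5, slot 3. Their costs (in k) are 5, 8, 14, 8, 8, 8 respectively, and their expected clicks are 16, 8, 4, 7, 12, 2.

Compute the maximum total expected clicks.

28

Take slot 4 and slot 5: cost 5 + 8 = 13 ≤ 20, expected clicks 16 + 12 = 28.
No other feasible combination does better.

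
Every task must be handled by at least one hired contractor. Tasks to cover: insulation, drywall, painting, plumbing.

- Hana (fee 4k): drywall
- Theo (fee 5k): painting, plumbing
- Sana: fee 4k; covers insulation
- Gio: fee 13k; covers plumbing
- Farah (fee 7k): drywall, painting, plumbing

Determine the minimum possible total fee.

Choose Sana and Farah: together they cover insulation, drywall, painting, plumbing — every task.
Total fee: 4 + 7 = 11.
No cover costs less than 11.

11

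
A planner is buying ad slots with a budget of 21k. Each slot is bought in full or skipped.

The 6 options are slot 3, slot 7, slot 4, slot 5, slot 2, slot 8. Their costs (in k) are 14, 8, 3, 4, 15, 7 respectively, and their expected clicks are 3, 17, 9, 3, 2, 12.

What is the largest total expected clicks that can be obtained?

Treat it as a binary knapsack problem.
Take slot 7, slot 4, and slot 8: cost 8 + 3 + 7 = 18 ≤ 21, expected clicks 17 + 9 + 12 = 38.
No other feasible combination does better.

38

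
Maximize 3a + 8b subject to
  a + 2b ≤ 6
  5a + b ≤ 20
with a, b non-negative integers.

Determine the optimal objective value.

24

(a,b)=(0,3) is feasible, giving 24.
(a,b)=(1,2) is feasible, giving 19.
(a,b)=(0,2) is feasible, giving 16.
No feasible integer point exceeds 24.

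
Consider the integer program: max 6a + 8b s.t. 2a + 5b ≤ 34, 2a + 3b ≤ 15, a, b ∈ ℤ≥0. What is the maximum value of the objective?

Relaxing integrality, the LP optimum is 45.00 at (a,b) = (7.5, 0), which is not an integer point.
(a,b)=(6,1): 2·6+5·1=17≤34, 2·6+3·1=15≤15, objective 44.
(a,b)=(7,0): 2·7+5·0=14≤34, 2·7+3·0=14≤15, objective 42.
(a,b)=(5,1): 2·5+5·1=15≤34, 2·5+3·1=13≤15, objective 38.
No feasible integer point exceeds 44.

44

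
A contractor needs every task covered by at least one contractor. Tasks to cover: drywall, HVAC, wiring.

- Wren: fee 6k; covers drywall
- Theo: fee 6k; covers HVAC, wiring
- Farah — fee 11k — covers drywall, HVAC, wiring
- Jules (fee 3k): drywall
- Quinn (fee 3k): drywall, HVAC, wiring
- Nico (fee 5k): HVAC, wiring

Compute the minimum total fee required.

Quinn alone covers drywall, HVAC, wiring — every task.
Total fee: 3.
No cover costs less than 3.

3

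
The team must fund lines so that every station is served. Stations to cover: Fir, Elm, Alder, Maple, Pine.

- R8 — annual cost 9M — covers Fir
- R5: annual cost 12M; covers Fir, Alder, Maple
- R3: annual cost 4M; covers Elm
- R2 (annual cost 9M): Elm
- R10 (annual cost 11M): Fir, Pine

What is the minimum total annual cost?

Choose R5, R3, and R10: together they cover Fir, Elm, Alder, Maple, Pine — every station.
Total annual cost: 12 + 4 + 11 = 27.
No cover costs less than 27.

27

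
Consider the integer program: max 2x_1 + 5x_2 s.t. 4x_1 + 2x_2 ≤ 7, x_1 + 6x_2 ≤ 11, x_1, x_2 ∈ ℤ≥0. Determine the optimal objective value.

(x_1,x_2)=(1,1): 4·1+2·1=6≤7, 1·1+6·1=7≤11, objective 7.
(x_1,x_2)=(0,1): 4·0+2·1=2≤7, 1·0+6·1=6≤11, objective 5.
The best lattice point is (1,1), giving 7.

7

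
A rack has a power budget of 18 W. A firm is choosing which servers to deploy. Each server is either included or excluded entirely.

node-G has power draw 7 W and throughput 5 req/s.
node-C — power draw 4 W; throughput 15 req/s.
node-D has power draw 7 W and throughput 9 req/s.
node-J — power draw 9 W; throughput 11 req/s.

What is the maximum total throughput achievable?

Allowing fractional choices, the relaxed optimum would be about 32.6, but servers are indivisible.
node-C + node-J: power draw 4 + 9 = 13 ≤ 18, throughput 15 + 11 = 26.
node-G + node-C + node-D: power draw 7 + 4 + 7 = 18 ≤ 18, throughput 5 + 15 + 9 = 29.
node-C + node-D: power draw 4 + 7 = 11 ≤ 18, throughput 15 + 9 = 24.
Best is node-G, node-C, and node-D with total throughput 29.

29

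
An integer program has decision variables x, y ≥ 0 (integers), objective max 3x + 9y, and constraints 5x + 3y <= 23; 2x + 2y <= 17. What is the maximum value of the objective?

63

Relaxing integrality, the LP optimum is 69.00 at (x,y) = (0, 7.67), which is not an integer point.
(x,y)=(0,7): 5·0+3·7=21≤23, 2·0+2·7=14≤17, objective 63.
(x,y)=(1,6): 5·1+3·6=23≤23, 2·1+2·6=14≤17, objective 57.
(x,y)=(0,6): 5·0+3·6=18≤23, 2·0+2·6=12≤17, objective 54.
Maximum is 63 at (x,y)=(0,7).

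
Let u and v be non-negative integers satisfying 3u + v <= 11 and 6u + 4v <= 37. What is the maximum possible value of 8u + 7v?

Relaxing integrality, the LP optimum is 64.75 at (u,v) = (0, 9.25), which is not an integer point.
(u,v)=(0,9): 3·0+1·9=9≤11, 6·0+4·9=36≤37, objective 63.
(u,v)=(0,8): 3·0+1·8=8≤11, 6·0+4·8=32≤37, objective 56.
No feasible integer point exceeds 63.

63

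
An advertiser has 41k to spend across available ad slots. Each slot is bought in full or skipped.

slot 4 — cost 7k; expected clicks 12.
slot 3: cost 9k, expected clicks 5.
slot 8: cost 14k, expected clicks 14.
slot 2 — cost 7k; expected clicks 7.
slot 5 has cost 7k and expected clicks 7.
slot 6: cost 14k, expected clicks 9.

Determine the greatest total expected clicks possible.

This is an integer program with binary decision variables.
Allowing fractional choices, the relaxed optimum would be about 43.9, but ad slots are indivisible.
slot 4 + slot 8 + slot 2 + slot 5: cost 7 + 14 + 7 + 7 = 35 ≤ 41, expected clicks 12 + 14 + 7 + 7 = 40.
slot 4 + slot 3 + slot 8 + slot 2: cost 7 + 9 + 14 + 7 = 37 ≤ 41, expected clicks 12 + 5 + 14 + 7 = 38.
Best is slot 4, slot 8, slot 2, and slot 5 with total expected clicks 40.

40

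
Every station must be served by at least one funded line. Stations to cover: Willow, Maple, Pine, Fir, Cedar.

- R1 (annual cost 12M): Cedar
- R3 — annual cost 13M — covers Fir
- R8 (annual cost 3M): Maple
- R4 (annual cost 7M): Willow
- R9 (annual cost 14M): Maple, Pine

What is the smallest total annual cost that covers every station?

This is an integer covering problem.
The greedy cost-per-new-station heuristic would pick R8, R4, R1, R3, and R9 for 49, but a cheaper cover exists.
Choose R1, R3, R4, and R9: together they cover Willow, Maple, Pine, Fir, Cedar — every station.
Total annual cost: 12 + 13 + 7 + 14 = 46.
No cover costs less than 46.

46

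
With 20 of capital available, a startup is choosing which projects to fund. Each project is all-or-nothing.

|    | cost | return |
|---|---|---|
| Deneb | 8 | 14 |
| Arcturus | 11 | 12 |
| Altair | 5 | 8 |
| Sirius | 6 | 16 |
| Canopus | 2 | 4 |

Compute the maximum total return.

This is a 0-1 knapsack instance.
Take Deneb, Altair, and Sirius: cost 8 + 5 + 6 = 19 ≤ 20, return 14 + 8 + 16 = 38.
No other feasible combination does better.

38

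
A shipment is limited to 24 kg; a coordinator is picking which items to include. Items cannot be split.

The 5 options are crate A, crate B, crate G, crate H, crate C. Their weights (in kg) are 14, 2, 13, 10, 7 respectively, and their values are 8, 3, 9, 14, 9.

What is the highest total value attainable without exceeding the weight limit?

26

crate H + crate C: weight 10 + 7 = 17 ≤ 24, value 14 + 9 = 23.
crate B + crate H + crate C: weight 2 + 10 + 7 = 19 ≤ 24, value 3 + 14 + 9 = 26.
Best is crate B, crate H, and crate C with total value 26.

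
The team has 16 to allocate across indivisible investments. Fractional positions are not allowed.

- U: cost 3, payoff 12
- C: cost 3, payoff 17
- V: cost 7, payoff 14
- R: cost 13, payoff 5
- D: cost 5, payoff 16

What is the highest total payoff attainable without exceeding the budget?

Take C, V, and D: cost 3 + 7 + 5 = 15 ≤ 16, payoff 17 + 14 + 16 = 47.
No other feasible combination does better.

47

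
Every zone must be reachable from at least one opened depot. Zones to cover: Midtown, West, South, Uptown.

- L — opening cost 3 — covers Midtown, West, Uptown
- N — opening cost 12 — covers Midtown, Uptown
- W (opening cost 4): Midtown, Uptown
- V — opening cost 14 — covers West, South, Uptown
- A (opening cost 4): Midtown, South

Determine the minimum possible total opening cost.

Choose L and A: together they cover Midtown, West, South, Uptown — every zone.
Total opening cost: 3 + 4 = 7.
No cover costs less than 7.

7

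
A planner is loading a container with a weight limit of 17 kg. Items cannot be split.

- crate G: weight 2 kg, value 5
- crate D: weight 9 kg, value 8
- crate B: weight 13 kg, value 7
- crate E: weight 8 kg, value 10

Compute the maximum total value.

18

crate G + crate E: weight 2 + 8 = 10 ≤ 17, value 5 + 10 = 15.
crate D + crate E: weight 9 + 8 = 17 ≤ 17, value 8 + 10 = 18.
crate G + crate D: weight 2 + 9 = 11 ≤ 17, value 5 + 8 = 13.
Best is crate D and crate E with total value 18.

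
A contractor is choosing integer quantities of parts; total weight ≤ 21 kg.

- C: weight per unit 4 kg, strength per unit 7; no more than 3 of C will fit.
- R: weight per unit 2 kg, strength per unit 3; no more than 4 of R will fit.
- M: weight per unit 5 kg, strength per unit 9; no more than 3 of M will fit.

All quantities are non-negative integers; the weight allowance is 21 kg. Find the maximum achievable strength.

37

3×R and 3×M: weight 21 ≤ 21, strength 3·3 + 3·9 = 36.
1×C, 1×R, and 3×M: weight 21 ≤ 21, strength 1·7 + 1·3 + 3·9 = 37.
Best is 37.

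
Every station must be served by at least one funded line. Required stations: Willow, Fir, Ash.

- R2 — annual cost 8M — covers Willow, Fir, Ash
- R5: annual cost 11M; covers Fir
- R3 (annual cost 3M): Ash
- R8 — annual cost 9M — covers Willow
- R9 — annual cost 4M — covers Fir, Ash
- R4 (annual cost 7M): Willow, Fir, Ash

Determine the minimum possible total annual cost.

The greedy cost-per-new-station heuristic would pick R9 and R4 for 11, but a cheaper cover exists.
R4 alone covers Willow, Fir, Ash — every station.
Total annual cost: 7.
No cover costs less than 7.

7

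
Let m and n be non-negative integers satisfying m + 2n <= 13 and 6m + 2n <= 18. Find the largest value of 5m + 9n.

59

(m,n)=(1,6) is feasible, giving 59.
(m,n)=(0,6) is feasible, giving 54.
(m,n)=(1,5) is feasible, giving 50.
Maximum is 59 at (m,n)=(1,6).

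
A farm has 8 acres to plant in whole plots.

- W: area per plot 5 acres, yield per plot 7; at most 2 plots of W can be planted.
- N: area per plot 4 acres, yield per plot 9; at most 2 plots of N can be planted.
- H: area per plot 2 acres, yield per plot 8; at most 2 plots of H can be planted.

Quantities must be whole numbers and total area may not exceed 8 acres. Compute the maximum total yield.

This is a bounded integer knapsack.
2×N: area 8 ≤ 8, yield 2·9 = 18.
1×N and 2×H: area 8 ≤ 8, yield 1·9 + 2·8 = 25.
Best is 25.

25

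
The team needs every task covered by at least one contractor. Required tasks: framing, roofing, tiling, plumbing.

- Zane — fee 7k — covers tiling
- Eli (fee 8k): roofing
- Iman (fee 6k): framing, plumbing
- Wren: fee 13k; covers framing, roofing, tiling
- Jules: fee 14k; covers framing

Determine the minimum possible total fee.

19

Choose Iman and Wren: together they cover framing, roofing, tiling, plumbing — every task.
Total fee: 6 + 13 = 19.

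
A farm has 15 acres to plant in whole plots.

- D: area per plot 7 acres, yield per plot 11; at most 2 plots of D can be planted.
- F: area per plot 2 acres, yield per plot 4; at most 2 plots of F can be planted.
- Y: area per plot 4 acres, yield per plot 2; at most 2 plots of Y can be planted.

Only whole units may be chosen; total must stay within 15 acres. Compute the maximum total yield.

2×D: area 14 ≤ 15, yield 2·11 = 22.
1×D, 2×F, and 1×Y: area 15 ≤ 15, yield 1·11 + 2·4 + 1·2 = 21.
Best is 22.

22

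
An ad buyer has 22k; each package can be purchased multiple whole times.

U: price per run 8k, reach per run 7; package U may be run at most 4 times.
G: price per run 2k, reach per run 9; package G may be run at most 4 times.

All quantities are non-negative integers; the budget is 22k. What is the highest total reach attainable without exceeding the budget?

Take 1×U and 4×G: price 16 ≤ 22, reach 1·7 + 4·9 = 43.
G has the best ratio (9/2) and is taken to its limit of 4; remaining capacity is filled optimally with the others.

43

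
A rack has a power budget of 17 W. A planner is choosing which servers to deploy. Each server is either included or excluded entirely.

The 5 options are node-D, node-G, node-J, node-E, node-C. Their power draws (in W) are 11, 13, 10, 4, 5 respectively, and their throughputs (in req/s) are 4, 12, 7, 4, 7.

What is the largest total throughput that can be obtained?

This is a 0-1 knapsack instance.
Allowing fractional choices, the relaxed optimum would be about 18.4, but servers are indivisible.
node-G: power draw 13 ≤ 17, throughput 12.
node-J + node-C: power draw 10 + 5 = 15 ≤ 17, throughput 7 + 7 = 14.
node-G + node-E: power draw 13 + 4 = 17 ≤ 17, throughput 12 + 4 = 16.
Best is node-G and node-E with total throughput 16.

16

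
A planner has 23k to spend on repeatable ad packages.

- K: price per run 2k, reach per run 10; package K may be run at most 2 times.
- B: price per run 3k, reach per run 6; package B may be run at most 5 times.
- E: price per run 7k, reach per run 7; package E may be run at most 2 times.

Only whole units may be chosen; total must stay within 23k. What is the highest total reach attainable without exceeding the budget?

51

Take 2×K, 4×B, and 1×E: price 23 ≤ 23, reach 2·10 + 4·6 + 1·7 = 51.
K has the best ratio (10/2) and is taken to its limit of 2; remaining capacity is filled optimally with the others.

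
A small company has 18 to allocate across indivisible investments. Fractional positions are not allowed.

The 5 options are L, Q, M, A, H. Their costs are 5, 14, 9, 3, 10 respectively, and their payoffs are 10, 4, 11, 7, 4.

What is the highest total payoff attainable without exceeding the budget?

28

Take L, M, and A: cost 5 + 9 + 3 = 17 ≤ 18, payoff 10 + 11 + 7 = 28.
No other feasible combination does better.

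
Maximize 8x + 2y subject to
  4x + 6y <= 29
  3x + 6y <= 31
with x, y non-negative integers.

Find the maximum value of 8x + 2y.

56

(x,y)=(7,0) is feasible, giving 56.
(x,y)=(6,0) is feasible, giving 48.
No feasible integer point exceeds 56.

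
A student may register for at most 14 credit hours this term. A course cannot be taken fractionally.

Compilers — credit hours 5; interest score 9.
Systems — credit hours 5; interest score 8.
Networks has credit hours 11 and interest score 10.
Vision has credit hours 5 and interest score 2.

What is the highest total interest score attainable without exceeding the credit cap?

Take Compilers and Systems: credit hours 5 + 5 = 10 ≤ 14, interest score 9 + 8 = 17.
No other feasible combination does better.

17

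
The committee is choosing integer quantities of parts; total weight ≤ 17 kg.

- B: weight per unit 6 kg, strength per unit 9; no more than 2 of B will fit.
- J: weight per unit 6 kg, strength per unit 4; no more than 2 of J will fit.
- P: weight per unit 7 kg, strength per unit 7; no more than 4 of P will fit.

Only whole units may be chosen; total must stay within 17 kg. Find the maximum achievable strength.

18

B has the best ratio (9/6); taking only B gives at most 2×9 = 18 (stopped by the weight limit).
Optimal: 2×B: weight 12 ≤ 17, strength 2·9 = 18.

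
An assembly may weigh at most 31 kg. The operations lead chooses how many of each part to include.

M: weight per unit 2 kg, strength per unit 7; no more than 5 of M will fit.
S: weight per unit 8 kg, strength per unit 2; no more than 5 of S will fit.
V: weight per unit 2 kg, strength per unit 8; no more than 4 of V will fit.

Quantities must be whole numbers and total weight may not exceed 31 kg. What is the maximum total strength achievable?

69

This is a bounded integer knapsack.
5×M, 1×S, and 4×V: weight 26 ≤ 31, strength 5·7 + 1·2 + 4·8 = 69.
5×M and 4×V: weight 18 ≤ 31, strength 5·7 + 4·8 = 67.
Best is 69.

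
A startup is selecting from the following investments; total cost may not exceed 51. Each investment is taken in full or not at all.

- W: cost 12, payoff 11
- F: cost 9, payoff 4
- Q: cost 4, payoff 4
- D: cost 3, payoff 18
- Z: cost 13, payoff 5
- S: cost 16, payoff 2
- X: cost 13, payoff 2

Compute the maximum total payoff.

42

W + Q + D + Z + X: cost 12 + 4 + 3 + 13 + 13 = 45 ≤ 51, payoff 11 + 4 + 18 + 5 + 2 = 40.
W + F + Q + D + Z: cost 12 + 9 + 4 + 3 + 13 = 41 ≤ 51, payoff 11 + 4 + 4 + 18 + 5 = 42.
W + Q + D + Z + S: cost 12 + 4 + 3 + 13 + 16 = 48 ≤ 51, payoff 11 + 4 + 18 + 5 + 2 = 40.
Best is W, F, Q, D, and Z with total payoff 42.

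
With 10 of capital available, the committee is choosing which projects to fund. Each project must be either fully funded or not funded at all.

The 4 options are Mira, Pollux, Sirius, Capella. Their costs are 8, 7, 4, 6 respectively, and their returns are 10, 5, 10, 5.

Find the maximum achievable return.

Mira: cost 8 ≤ 10, return 10.
Sirius: cost 4 ≤ 10, return 10.
Sirius + Capella: cost 4 + 6 = 10 ≤ 10, return 10 + 5 = 15.
Best is Sirius and Capella with total return 15.

15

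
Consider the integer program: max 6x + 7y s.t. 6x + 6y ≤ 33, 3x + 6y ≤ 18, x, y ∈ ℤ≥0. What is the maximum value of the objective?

31

The continuous relaxation peaks at (5, 0.5) with value 33.50; rounding to a feasible lattice point costs some objective.
(x,y)=(4,1): 6·4+6·1=30≤33, 3·4+6·1=18≤18, objective 31.
(x,y)=(5,0): 6·5+6·0=30≤33, 3·5+6·0=15≤18, objective 30.
(x,y)=(3,1): 6·3+6·1=24≤33, 3·3+6·1=15≤18, objective 25.
(x,y)=(4,0): 6·4+6·0=24≤33, 3·4+6·0=12≤18, objective 24.
The best lattice point is (4,1), giving 31.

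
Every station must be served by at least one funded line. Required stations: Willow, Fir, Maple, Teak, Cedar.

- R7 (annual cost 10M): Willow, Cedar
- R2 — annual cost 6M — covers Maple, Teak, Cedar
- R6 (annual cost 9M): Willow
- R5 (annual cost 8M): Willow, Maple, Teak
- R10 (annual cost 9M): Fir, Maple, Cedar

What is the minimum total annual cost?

17

Choose R5 and R10: together they cover Willow, Fir, Maple, Teak, Cedar — every station.
Total annual cost: 8 + 9 = 17.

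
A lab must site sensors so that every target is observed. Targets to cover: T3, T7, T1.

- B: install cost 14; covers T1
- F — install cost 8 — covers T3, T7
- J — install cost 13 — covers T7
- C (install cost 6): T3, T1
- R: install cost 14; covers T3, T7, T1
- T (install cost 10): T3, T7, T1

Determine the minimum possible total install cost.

The greedy cost-per-new-target heuristic would pick C and F for 14, but a cheaper cover exists.
T alone covers T3, T7, T1 — every target.
Total install cost: 10.
No cover costs less than 10.

10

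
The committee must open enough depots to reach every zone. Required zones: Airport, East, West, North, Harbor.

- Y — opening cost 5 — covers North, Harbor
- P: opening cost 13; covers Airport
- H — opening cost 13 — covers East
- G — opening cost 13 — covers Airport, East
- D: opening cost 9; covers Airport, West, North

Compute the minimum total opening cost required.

27

This is a weighted set-cover instance.
Choose Y, H, and D: together they cover Airport, East, West, North, Harbor — every zone.
Total opening cost: 5 + 13 + 9 = 27.
No cover costs less than 27.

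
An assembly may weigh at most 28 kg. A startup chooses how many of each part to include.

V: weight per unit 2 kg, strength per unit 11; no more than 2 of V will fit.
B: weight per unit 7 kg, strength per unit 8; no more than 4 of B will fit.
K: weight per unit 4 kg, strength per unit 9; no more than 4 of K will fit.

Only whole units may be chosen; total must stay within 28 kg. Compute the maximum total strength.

This is a bounded integer knapsack.
Take 2×V, 1×B, and 4×K: weight 27 ≤ 28, strength 2·11 + 1·8 + 4·9 = 66.
V has the best ratio (11/2) and is taken to its limit of 2; remaining capacity is filled optimally with the others.

66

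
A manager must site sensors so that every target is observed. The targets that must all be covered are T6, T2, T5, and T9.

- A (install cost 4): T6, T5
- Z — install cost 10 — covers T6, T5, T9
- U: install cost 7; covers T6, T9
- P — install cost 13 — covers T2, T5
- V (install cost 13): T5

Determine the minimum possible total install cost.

20

The greedy cost-per-new-target heuristic would pick A, U, and P for 24, but a cheaper cover exists.
Choose U and P: together they cover T6, T2, T5, T9 — every target.
Total install cost: 7 + 13 = 20.
No cover costs less than 20.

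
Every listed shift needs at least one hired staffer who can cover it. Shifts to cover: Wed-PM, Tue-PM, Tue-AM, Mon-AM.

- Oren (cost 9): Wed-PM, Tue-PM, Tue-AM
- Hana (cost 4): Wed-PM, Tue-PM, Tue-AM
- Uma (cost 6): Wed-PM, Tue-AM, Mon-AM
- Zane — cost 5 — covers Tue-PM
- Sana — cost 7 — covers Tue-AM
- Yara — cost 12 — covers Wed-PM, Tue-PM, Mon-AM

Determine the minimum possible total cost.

10

Choose Hana and Uma: together they cover Wed-PM, Tue-PM, Tue-AM, Mon-AM — every shift.
Total cost: 4 + 6 = 10.
No cover costs less than 10.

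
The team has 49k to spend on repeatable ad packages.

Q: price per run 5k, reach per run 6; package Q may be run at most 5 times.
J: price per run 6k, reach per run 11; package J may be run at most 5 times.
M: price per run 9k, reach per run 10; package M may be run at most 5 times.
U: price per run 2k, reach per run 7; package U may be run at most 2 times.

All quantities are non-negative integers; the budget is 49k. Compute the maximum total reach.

87

Take 3×Q, 5×J, and 2×U: price 49 ≤ 49, reach 3·6 + 5·11 + 2·7 = 87.
U has the best ratio (7/2) and is taken to its limit of 2; remaining capacity is filled optimally with the others.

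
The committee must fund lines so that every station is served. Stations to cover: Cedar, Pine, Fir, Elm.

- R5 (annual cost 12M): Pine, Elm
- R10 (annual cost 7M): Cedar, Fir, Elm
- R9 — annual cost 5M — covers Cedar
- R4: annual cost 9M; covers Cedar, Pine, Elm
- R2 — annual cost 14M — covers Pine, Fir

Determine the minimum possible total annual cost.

Choose R10 and R4: together they cover Cedar, Pine, Fir, Elm — every station.
Total annual cost: 7 + 9 = 16.
No cover costs less than 16.

16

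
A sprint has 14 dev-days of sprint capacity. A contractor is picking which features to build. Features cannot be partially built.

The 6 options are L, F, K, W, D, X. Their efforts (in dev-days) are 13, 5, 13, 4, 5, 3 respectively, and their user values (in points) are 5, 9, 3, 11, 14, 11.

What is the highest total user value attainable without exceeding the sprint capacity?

36

Treat it as a binary knapsack problem.
W + D + X: effort 4 + 5 + 3 = 12 ≤ 14, user value 11 + 14 + 11 = 36.
F + W + D: effort 5 + 4 + 5 = 14 ≤ 14, user value 9 + 11 + 14 = 34.
F + D + X: effort 5 + 5 + 3 = 13 ≤ 14, user value 9 + 14 + 11 = 34.
Best is W, D, and X with total user value 36.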